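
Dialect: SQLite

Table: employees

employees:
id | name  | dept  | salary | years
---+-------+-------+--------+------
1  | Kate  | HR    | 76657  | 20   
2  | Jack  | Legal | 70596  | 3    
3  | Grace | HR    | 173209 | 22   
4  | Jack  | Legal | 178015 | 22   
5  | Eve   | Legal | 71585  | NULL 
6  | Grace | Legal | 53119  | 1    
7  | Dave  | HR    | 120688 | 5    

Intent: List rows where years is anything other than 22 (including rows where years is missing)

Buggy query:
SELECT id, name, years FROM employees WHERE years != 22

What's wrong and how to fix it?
Bug: Inequality against NULL is unknown, not true; rows with NULL are dropped

Fix: Handle NULL separately with IS NULL alongside the inequality

Corrected query:
SELECT id, name, years FROM employees WHERE years != 22 OR years IS NULL

Result:
id | name  | years
---+-------+------
1  | Kate  | 20   
2  | Jack  | 3    
5  | Eve   | NULL 
6  | Grace | 1    
7  | Dave  | 5    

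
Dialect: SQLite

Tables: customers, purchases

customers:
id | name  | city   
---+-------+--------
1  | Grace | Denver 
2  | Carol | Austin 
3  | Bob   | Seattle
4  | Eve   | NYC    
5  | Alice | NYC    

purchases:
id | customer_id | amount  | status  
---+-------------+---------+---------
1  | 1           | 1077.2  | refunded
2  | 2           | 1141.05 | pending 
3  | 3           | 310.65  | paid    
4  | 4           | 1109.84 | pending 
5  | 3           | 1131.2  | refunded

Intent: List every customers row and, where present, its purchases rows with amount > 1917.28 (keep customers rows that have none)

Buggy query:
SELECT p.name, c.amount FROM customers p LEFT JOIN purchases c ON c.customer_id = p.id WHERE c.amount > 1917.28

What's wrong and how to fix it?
Bug: Filtering c.amount in WHERE discards the NULL rows produced by LEFT JOIN, turning it into an inner join

Fix: Put 'c.amount > 1917.28' in the JOIN's ON clause instead of WHERE

Corrected query:
SELECT p.name, c.amount FROM customers p LEFT JOIN purchases c ON c.customer_id = p.id AND c.amount > 1917.28

Result:
name  | amount
------+-------
Grace | NULL  
Carol | NULL  
Bob   | NULL  
Eve   | NULL  
Alice | NULL  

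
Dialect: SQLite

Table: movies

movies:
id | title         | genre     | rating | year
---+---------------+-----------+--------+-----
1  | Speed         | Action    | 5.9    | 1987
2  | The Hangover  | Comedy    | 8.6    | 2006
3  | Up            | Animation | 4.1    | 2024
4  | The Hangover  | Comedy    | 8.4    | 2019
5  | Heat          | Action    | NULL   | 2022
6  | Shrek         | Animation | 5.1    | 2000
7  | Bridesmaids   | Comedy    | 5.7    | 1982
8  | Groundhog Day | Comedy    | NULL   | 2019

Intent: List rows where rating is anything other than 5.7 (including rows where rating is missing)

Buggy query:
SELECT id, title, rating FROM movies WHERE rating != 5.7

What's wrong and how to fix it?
Bug: Inequality against NULL is unknown, not true; rows with NULL are dropped

Fix: Handle NULL separately with IS NULL alongside the inequality

Corrected query:
SELECT id, title, rating FROM movies WHERE rating != 5.7 OR rating IS NULL

Result:
id | title         | rating
---+---------------+-------
1  | Speed         | 5.9   
2  | The Hangover  | 8.6   
3  | Up            | 4.1   
4  | The Hangover  | 8.4   
5  | Heat          | NULL  
6  | Shrek         | 5.1   
8  | Groundhog Day | NULL  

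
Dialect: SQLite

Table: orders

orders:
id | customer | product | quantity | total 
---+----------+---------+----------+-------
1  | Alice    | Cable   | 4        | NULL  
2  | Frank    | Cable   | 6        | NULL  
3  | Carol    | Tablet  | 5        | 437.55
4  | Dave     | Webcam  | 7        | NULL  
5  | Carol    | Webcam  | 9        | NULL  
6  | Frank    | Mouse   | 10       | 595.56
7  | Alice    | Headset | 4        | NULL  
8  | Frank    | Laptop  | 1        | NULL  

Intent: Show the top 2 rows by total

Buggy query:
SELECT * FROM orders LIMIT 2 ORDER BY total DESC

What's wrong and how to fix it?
Bug: ORDER BY cannot follow LIMIT; LIMIT is the final clause

Fix: Sort with ORDER BY, then apply LIMIT

Corrected query:
SELECT * FROM orders ORDER BY total DESC LIMIT 2

Result:
id | customer | product | quantity | total 
---+----------+---------+----------+-------
6  | Frank    | Mouse   | 10       | 595.56
3  | Carol    | Tablet  | 5        | 437.55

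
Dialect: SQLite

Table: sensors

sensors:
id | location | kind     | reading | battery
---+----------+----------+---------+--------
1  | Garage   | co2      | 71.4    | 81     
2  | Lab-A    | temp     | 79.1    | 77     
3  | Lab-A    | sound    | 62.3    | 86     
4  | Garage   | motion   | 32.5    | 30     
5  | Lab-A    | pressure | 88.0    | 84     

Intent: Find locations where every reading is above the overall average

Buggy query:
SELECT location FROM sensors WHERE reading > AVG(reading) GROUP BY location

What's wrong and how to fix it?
Bug: WHERE evaluates per row before aggregation, so AVG() is unavailable

Fix: Use a subquery for AVG and a HAVING MIN(...) filter so the condition holds for every row in the group

Corrected query:
SELECT location FROM sensors GROUP BY location HAVING MIN(reading) > (SELECT AVG(reading) FROM sensors)

Result:
(no rows)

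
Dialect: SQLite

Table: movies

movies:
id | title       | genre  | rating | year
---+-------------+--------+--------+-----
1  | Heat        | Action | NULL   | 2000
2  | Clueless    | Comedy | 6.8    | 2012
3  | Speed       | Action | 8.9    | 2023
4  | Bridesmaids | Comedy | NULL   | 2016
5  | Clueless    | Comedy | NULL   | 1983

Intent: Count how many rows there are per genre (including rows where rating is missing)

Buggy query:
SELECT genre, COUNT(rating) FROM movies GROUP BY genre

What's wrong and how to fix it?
Bug: COUNT(column) counts non-NULL values only; rows with NULL rating aren't counted

Fix: Use COUNT(*) to count all rows regardless of NULL

Corrected query:
SELECT genre, COUNT(*) FROM movies GROUP BY genre

Result:
genre  | COUNT(*)
-------+---------
Action | 2       
Comedy | 3       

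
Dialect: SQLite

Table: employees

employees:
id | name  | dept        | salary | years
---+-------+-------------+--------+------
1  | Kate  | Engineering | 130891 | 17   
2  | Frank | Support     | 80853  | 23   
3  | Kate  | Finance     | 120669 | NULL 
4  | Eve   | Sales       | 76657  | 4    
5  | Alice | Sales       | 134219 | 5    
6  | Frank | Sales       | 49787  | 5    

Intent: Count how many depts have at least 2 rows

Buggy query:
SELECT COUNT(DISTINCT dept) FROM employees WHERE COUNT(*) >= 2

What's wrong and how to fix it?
Bug: COUNT(*) cannot appear in WHERE; the per-group count doesn't exist yet

Fix: Group first with HAVING COUNT(*) >= 2, then COUNT the resulting groups

Corrected query:
SELECT COUNT(*) FROM (SELECT dept FROM employees GROUP BY dept HAVING COUNT(*) >= 2)

Result:
COUNT(*)
--------
1       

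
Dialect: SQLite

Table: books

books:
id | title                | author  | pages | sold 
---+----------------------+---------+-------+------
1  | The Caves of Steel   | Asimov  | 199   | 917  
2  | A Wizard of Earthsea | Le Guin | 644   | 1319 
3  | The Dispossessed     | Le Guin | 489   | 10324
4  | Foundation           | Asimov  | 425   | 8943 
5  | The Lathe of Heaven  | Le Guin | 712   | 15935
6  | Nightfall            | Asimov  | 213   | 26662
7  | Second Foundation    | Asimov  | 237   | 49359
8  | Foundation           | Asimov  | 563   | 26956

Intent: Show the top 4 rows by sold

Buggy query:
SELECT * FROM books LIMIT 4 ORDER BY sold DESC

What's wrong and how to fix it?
Bug: ORDER BY cannot follow LIMIT; LIMIT is the final clause

Fix: Sort with ORDER BY, then apply LIMIT

Corrected query:
SELECT * FROM books ORDER BY sold DESC LIMIT 4

Result:
id | title               | author  | pages | sold 
---+---------------------+---------+-------+------
7  | Second Foundation   | Asimov  | 237   | 49359
8  | Foundation          | Asimov  | 563   | 26956
6  | Nightfall           | Asimov  | 213   | 26662
5  | The Lathe of Heaven | Le Guin | 712   | 15935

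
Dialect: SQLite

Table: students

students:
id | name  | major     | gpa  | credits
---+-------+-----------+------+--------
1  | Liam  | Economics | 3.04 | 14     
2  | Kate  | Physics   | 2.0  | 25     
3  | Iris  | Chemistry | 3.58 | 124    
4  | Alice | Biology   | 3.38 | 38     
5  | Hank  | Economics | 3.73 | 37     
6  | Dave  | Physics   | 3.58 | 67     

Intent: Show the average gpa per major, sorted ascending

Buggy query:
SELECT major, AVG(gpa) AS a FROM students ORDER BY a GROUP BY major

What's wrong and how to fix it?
Bug: ORDER BY appears before GROUP BY; SQL clause order requires GROUP BY first

Fix: Reorder: SELECT … FROM … GROUP BY … ORDER BY …

Corrected query:
SELECT major, AVG(gpa) AS a FROM students GROUP BY major ORDER BY a

Result:
major     | a    
----------+------
Physics   | 2.79 
Biology   | 3.38 
Economics | 3.385
Chemistry | 3.58 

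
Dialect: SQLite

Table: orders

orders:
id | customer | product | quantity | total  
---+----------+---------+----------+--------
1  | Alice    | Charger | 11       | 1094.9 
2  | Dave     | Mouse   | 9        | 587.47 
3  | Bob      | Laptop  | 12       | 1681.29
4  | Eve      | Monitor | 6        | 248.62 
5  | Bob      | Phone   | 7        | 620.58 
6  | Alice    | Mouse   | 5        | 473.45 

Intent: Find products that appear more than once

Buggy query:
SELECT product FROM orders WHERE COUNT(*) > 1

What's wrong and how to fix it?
Bug: COUNT(*) is an aggregate and cannot be used in WHERE

Fix: GROUP BY product, then filter groups with HAVING COUNT(*) > 1

Corrected query:
SELECT product FROM orders GROUP BY product HAVING COUNT(*) > 1

Result:
product
-------
Mouse  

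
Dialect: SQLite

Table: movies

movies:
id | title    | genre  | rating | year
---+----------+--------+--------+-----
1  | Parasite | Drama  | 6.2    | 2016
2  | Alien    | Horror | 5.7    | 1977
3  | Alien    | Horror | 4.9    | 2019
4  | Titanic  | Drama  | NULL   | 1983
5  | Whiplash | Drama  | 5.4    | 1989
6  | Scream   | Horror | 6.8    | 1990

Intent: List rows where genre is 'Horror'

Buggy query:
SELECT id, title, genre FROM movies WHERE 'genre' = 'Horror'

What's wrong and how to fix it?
Bug: 'genre' in single quotes is a string literal, not the column; the comparison is literal-vs-literal and never true

Fix: Reference the column as genre without single quotes

Corrected query:
SELECT id, title, genre FROM movies WHERE genre = 'Horror'

Result:
id | title  | genre 
---+--------+-------
2  | Alien  | Horror
3  | Alien  | Horror
6  | Scream | Horror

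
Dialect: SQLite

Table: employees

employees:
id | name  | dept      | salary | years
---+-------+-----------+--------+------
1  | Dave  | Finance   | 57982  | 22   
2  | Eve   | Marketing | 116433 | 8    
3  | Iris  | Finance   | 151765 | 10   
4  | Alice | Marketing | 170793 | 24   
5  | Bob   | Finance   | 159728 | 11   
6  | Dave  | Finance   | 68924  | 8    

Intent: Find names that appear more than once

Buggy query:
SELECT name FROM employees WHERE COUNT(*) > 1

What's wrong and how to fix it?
Bug: WHERE can't reference COUNT(*); aggregates are computed after WHERE

Fix: GROUP BY name, then filter groups with HAVING COUNT(*) > 1

Corrected query:
SELECT name FROM employees GROUP BY name HAVING COUNT(*) > 1

Result:
name
----
Dave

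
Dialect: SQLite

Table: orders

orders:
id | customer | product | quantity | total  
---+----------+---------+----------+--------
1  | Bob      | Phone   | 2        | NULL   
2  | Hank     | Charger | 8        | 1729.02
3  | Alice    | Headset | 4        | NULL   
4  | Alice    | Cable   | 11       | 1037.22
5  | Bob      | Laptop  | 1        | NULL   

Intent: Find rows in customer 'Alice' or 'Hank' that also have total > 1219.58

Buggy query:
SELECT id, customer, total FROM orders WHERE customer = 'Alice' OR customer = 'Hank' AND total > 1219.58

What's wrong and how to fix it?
Bug: AND binds tighter than OR, so this parses as customer = 'Alice' OR (customer = 'Hank' AND total > 1219.58)

Fix: Group the OR with parentheses (or use IN), then AND the threshold

Corrected query:
SELECT id, customer, total FROM orders WHERE (customer = 'Alice' OR customer = 'Hank') AND total > 1219.58

Result:
id | customer | total  
---+----------+--------
2  | Hank     | 1729.02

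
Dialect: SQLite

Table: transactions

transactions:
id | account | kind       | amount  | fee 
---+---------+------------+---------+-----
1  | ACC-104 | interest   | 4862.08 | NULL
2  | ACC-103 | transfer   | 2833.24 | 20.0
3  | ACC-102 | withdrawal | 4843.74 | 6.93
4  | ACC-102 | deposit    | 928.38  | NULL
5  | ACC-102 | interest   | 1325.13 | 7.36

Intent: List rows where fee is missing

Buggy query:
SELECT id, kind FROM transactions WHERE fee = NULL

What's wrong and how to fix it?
Bug: Comparing to NULL with '=' never matches; NULL = NULL is unknown, not true

Fix: Use IS NULL to test for NULL

Corrected query:
SELECT id, kind FROM transactions WHERE fee IS NULL

Result:
id | kind    
---+---------
1  | interest
4  | deposit 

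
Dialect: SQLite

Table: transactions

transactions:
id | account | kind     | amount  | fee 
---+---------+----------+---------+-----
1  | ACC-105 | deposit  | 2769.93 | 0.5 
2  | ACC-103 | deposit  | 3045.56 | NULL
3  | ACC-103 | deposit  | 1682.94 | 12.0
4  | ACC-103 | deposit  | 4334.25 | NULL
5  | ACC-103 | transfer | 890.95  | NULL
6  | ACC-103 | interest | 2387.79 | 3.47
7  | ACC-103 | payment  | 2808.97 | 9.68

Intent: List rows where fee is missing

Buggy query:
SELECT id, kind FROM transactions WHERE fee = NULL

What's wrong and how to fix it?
Bug: '= NULL' is always unknown in SQL three-valued logic, so no rows match

Fix: Use IS NULL to test for NULL

Corrected query:
SELECT id, kind FROM transactions WHERE fee IS NULL

Result:
id | kind    
---+---------
2  | deposit 
4  | deposit 
5  | transfer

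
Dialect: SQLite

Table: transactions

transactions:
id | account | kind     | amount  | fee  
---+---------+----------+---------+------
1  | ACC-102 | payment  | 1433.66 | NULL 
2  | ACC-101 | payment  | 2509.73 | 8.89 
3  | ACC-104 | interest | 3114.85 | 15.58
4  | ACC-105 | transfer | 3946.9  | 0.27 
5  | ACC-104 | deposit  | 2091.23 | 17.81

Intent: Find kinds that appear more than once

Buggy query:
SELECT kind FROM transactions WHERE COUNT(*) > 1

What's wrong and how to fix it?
Bug: COUNT(*) is an aggregate and cannot be used in WHERE

Fix: Group first, then use HAVING for the count condition

Corrected query:
SELECT kind FROM transactions GROUP BY kind HAVING COUNT(*) > 1

Result:
kind   
-------
payment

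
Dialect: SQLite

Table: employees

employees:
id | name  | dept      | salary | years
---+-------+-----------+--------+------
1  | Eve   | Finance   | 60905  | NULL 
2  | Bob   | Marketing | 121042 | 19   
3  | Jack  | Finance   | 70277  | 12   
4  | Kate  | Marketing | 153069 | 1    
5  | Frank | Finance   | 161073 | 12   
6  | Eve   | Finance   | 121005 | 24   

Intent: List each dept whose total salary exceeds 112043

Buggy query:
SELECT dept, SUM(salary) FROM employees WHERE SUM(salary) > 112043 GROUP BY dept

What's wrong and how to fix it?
Bug: WHERE runs before GROUP BY, so aggregates aren't available there

Fix: Move the aggregate condition to a HAVING clause

Corrected query:
SELECT dept, SUM(salary) FROM employees GROUP BY dept HAVING SUM(salary) > 112043

Result:
dept      | SUM(salary)
----------+------------
Finance   | 413260     
Marketing | 274111     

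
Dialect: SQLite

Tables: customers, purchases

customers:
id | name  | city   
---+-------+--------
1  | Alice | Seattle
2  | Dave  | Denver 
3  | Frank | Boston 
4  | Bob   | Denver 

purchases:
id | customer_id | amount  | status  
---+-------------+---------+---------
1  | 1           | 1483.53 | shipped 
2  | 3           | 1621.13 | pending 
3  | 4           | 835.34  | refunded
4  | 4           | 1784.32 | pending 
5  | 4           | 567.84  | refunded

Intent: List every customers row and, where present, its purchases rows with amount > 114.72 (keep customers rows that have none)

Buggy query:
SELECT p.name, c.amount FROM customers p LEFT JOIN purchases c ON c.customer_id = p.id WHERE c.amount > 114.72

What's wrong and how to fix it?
Bug: Filtering c.amount in WHERE discards the NULL rows produced by LEFT JOIN, turning it into an inner join

Fix: Move the right-table condition into the ON clause so unmatched parents are kept

Corrected query:
SELECT p.name, c.amount FROM customers p LEFT JOIN purchases c ON c.customer_id = p.id AND c.amount > 114.72

Result:
name  | amount 
------+--------
Alice | 1483.53
Dave  | NULL   
Frank | 1621.13
Bob   | 567.84 
Bob   | 835.34 
Bob   | 1784.32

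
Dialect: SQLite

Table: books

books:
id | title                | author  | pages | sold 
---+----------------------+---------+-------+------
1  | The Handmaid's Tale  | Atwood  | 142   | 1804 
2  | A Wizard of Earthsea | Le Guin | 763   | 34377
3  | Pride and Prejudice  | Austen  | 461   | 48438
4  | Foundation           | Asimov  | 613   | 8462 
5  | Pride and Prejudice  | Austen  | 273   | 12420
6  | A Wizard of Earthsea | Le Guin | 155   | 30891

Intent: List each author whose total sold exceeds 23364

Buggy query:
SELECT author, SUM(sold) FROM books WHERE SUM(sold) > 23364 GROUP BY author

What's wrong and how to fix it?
Bug: SUM(sold) is an aggregate, but WHERE filters rows before aggregation

Fix: Use HAVING (which filters groups after aggregation) instead of WHERE

Corrected query:
SELECT author, SUM(sold) FROM books GROUP BY author HAVING SUM(sold) > 23364

Result:
author  | SUM(sold)
--------+----------
Austen  | 60858    
Le Guin | 65268    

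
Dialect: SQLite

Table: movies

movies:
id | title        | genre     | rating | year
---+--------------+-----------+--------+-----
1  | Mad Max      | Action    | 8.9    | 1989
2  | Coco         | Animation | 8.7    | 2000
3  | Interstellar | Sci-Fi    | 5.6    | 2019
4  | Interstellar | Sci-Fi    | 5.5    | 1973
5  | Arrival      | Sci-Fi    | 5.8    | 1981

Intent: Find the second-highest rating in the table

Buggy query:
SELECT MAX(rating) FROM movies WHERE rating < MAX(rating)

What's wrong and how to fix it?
Bug: The inner MAX is an aggregate inside WHERE, which is not allowed

Fix: Put the inner MAX in a scalar subquery

Corrected query:
SELECT MAX(rating) FROM movies WHERE rating < (SELECT MAX(rating) FROM movies)

Result:
MAX(rating)
-----------
8.7        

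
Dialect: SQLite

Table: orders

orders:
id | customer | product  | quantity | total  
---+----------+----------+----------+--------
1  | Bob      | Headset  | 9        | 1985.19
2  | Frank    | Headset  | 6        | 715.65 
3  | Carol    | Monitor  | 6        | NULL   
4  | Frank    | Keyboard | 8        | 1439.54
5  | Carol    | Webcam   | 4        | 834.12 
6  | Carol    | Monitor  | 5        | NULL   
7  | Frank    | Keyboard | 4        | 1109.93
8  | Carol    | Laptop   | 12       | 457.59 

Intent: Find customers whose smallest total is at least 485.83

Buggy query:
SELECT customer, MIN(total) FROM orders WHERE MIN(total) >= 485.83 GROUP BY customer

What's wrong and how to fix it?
Bug: MIN() in WHERE is a misuse of aggregate

Fix: Replace WHERE with HAVING after the GROUP BY

Corrected query:
SELECT customer, MIN(total) FROM orders GROUP BY customer HAVING MIN(total) >= 485.83

Result:
customer | MIN(total)
---------+-----------
Bob      | 1985.19   
Frank    | 715.65    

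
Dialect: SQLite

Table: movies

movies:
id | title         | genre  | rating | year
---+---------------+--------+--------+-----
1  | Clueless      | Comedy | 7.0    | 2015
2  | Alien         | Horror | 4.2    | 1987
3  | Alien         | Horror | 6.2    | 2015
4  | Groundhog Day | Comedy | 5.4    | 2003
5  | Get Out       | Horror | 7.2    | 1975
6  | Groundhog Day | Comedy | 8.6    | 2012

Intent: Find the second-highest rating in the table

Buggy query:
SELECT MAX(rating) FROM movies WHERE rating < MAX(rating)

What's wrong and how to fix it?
Bug: MAX(rating) on the right of the comparison is an aggregate-in-WHERE error

Fix: Put the inner MAX in a scalar subquery

Corrected query:
SELECT MAX(rating) FROM movies WHERE rating < (SELECT MAX(rating) FROM movies)

Result:
MAX(rating)
-----------
7.2        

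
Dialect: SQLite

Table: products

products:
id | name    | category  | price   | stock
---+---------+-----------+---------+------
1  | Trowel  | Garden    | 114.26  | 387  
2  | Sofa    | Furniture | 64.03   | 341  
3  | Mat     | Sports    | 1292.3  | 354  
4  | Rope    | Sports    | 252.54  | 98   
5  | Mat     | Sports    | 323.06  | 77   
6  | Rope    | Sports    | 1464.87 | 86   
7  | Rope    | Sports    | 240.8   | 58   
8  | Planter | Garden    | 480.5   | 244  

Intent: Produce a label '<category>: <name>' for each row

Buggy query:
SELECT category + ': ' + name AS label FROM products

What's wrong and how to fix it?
Bug: SQLite uses || for string concatenation; + coerces text to numbers (yielding 0)

Fix: Use the || operator for string concatenation

Corrected query:
SELECT category || ': ' || name AS label FROM products

Result:
label          
---------------
Garden: Trowel 
Furniture: Sofa
Sports: Mat    
Sports: Rope   
Sports: Mat    
Sports: Rope   
Sports: Rope   
Garden: Planter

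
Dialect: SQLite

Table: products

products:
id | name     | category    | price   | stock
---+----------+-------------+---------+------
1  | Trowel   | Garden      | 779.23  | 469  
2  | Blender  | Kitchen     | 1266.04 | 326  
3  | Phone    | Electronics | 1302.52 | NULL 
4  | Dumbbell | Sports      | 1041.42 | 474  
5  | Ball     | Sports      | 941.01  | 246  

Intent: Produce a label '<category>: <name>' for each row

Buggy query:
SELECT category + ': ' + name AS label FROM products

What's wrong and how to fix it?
Bug: '+' is numeric addition; on text columns SQLite converts them to 0 instead of concatenating

Fix: Use the || operator for string concatenation

Corrected query:
SELECT category || ': ' || name AS label FROM products

Result:
label             
------------------
Garden: Trowel    
Kitchen: Blender  
Electronics: Phone
Sports: Dumbbell  
Sports: Ball      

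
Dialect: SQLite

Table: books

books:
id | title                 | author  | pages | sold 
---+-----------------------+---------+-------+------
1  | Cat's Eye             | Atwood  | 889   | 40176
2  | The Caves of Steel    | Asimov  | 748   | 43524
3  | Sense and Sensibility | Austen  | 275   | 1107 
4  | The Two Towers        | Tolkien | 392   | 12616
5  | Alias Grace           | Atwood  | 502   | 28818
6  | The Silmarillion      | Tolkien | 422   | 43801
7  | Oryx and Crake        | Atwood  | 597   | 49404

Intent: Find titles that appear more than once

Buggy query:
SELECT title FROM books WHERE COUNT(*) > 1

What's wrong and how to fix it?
Bug: COUNT(*) is an aggregate and cannot be used in WHERE

Fix: GROUP BY title, then filter groups with HAVING COUNT(*) > 1

Corrected query:
SELECT title FROM books GROUP BY title HAVING COUNT(*) > 1

Result:
(no rows)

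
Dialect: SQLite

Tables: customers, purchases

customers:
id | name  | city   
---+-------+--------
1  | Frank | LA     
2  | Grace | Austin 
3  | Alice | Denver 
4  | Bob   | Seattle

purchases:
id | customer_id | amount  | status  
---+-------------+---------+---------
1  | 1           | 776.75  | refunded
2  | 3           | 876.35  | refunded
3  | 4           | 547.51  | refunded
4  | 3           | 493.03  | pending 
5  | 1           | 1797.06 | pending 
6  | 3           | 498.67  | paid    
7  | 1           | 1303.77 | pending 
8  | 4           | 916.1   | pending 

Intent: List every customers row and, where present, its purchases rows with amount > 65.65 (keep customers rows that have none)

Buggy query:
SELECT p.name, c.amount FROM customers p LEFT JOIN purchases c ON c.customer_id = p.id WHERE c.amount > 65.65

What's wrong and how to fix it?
Bug: A WHERE condition on the right-hand table after LEFT JOIN drops unmatched parents

Fix: Move the right-table condition into the ON clause so unmatched parents are kept

Corrected query:
SELECT p.name, c.amount FROM customers p LEFT JOIN purchases c ON c.customer_id = p.id AND c.amount > 65.65

Result:
name  | amount 
------+--------
Frank | 776.75 
Frank | 1303.77
Frank | 1797.06
Grace | NULL   
Alice | 493.03 
Alice | 498.67 
Alice | 876.35 
Bob   | 547.51 
Bob   | 916.1  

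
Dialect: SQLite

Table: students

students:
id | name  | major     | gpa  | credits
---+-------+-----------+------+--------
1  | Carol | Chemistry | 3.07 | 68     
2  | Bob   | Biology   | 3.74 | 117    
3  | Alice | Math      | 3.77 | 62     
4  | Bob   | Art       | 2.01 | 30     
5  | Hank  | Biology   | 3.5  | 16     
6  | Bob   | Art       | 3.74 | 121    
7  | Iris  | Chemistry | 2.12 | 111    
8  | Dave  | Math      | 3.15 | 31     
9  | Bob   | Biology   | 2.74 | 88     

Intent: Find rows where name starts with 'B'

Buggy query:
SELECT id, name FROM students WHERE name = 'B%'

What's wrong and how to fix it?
Bug: '=' compares the literal string including the % character; pattern matching needs LIKE

Fix: Use LIKE for wildcard pattern matching

Corrected query:
SELECT id, name FROM students WHERE name LIKE 'B%'

Result:
id | name
---+-----
2  | Bob 
4  | Bob 
6  | Bob 
9  | Bob 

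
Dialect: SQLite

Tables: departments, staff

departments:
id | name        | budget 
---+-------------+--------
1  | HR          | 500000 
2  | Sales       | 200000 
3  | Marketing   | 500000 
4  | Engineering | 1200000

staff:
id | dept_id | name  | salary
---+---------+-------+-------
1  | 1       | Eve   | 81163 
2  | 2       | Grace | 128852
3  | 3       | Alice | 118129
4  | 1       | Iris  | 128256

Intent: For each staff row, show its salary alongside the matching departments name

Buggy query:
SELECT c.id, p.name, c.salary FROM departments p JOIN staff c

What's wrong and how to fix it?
Bug: Missing join condition: each staff row is matched to all departments rows instead of just its own

Fix: Add ON c.dept_id = p.id to the JOIN

Corrected query:
SELECT c.id, p.name, c.salary FROM departments p JOIN staff c ON c.dept_id = p.id

Result:
id | name      | salary
---+-----------+-------
1  | HR        | 81163 
2  | Sales     | 128852
3  | Marketing | 118129
4  | HR        | 128256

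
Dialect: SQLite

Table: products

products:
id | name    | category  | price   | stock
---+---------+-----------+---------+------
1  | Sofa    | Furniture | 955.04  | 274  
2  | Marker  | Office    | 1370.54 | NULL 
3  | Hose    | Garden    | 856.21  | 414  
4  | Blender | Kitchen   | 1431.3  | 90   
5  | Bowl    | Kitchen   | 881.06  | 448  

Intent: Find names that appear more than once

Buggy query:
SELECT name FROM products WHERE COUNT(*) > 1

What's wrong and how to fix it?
Bug: COUNT(*) is an aggregate and cannot be used in WHERE

Fix: GROUP BY name, then filter groups with HAVING COUNT(*) > 1

Corrected query:
SELECT name FROM products GROUP BY name HAVING COUNT(*) > 1

Result:
(no rows)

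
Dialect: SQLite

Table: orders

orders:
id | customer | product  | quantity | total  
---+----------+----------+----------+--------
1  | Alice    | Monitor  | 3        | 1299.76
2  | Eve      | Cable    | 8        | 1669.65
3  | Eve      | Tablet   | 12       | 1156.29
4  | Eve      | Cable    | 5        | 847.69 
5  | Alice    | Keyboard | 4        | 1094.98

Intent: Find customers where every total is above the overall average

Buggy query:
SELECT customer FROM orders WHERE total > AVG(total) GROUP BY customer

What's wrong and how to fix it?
Bug: WHERE evaluates per row before aggregation, so AVG() is unavailable

Fix: Use a subquery for AVG and a HAVING MIN(...) filter so the condition holds for every row in the group

Corrected query:
SELECT customer FROM orders GROUP BY customer HAVING MIN(total) > (SELECT AVG(total) FROM orders)

Result:
(no rows)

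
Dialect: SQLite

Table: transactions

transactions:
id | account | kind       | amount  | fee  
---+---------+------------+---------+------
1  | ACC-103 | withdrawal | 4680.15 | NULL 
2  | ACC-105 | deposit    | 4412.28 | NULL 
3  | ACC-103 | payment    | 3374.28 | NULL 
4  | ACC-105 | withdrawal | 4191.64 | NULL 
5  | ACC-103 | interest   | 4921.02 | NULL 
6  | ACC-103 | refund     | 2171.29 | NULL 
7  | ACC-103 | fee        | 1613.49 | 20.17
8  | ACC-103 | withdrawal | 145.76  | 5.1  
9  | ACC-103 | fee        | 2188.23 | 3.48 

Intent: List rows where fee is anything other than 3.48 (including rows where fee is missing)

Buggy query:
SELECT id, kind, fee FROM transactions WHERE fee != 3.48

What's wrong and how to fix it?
Bug: Inequality against NULL is unknown, not true; rows with NULL are dropped

Fix: Handle NULL separately with IS NULL alongside the inequality

Corrected query:
SELECT id, kind, fee FROM transactions WHERE fee != 3.48 OR fee IS NULL

Result:
id | kind       | fee  
---+------------+------
1  | withdrawal | NULL 
2  | deposit    | NULL 
3  | payment    | NULL 
4  | withdrawal | NULL 
5  | interest   | NULL 
6  | refund     | NULL 
7  | fee        | 20.17
8  | withdrawal | 5.1  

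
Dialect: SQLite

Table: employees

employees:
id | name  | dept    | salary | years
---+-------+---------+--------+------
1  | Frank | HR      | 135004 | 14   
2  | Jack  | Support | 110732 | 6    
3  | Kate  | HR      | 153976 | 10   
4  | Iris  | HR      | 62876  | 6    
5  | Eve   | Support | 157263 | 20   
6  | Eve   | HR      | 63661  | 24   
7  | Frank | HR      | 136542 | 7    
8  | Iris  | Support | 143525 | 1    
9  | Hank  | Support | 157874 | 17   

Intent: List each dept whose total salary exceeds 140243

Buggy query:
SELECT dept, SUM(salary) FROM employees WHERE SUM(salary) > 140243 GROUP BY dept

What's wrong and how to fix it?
Bug: Aggregate functions cannot appear in a WHERE clause

Fix: Use HAVING (which filters groups after aggregation) instead of WHERE

Corrected query:
SELECT dept, SUM(salary) FROM employees GROUP BY dept HAVING SUM(salary) > 140243

Result:
dept    | SUM(salary)
--------+------------
HR      | 552059     
Support | 569394     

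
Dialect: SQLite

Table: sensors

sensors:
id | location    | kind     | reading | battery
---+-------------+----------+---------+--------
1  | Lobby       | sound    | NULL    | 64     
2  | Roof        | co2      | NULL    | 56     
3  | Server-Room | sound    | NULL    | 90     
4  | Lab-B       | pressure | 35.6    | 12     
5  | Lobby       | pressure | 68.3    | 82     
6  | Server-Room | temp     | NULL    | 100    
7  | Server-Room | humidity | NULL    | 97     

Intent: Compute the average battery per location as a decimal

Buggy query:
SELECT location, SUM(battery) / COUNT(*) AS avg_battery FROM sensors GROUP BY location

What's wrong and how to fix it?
Bug: Both operands are integers, so '/' performs integer division and truncates

Fix: Multiply by 1.0 (or CAST to REAL) to force floating-point division

Corrected query:
SELECT location, SUM(battery) * 1.0 / COUNT(*) AS avg_battery FROM sensors GROUP BY location

Result:
location    | avg_battery
------------+------------
Lab-B       | 12         
Lobby       | 73         
Roof        | 56         
Server-Room | 95.666667  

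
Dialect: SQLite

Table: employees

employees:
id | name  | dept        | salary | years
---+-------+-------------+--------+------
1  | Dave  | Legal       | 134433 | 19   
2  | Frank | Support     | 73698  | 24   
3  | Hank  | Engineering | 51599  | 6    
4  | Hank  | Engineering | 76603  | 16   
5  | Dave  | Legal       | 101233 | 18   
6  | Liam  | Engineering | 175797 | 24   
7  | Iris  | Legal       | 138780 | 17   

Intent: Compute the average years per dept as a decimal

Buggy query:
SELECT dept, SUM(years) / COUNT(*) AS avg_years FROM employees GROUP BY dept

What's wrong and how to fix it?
Bug: SUM(years) and COUNT(*) are both integers; the division truncates the fractional part

Fix: Cast one side to REAL so the division keeps the fractional part

Corrected query:
SELECT dept, SUM(years) * 1.0 / COUNT(*) AS avg_years FROM employees GROUP BY dept

Result:
dept        | avg_years
------------+----------
Engineering | 15.333333
Legal       | 18       
Support     | 24       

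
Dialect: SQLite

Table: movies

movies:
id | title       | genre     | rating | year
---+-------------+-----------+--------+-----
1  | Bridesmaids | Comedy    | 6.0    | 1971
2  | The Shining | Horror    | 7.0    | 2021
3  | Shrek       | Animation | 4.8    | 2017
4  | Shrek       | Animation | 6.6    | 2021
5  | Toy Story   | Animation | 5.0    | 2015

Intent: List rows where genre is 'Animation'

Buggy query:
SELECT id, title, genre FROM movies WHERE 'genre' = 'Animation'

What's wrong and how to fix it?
Bug: Single quotes denote string literals in SQL; the column name is being compared as a constant string

Fix: Remove the quotes around the column name (or use double quotes for an identifier)

Corrected query:
SELECT id, title, genre FROM movies WHERE genre = 'Animation'

Result:
id | title     | genre    
---+-----------+----------
3  | Shrek     | Animation
4  | Shrek     | Animation
5  | Toy Story | Animation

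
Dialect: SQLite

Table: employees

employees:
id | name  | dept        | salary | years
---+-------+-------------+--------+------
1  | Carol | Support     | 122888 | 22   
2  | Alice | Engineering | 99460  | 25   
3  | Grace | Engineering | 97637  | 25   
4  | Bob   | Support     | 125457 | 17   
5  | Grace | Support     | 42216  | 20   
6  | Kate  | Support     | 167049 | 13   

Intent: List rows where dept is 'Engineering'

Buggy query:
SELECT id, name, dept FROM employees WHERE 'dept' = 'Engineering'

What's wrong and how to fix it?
Bug: Single quotes denote string literals in SQL; the column name is being compared as a constant string

Fix: Reference the column as dept without single quotes

Corrected query:
SELECT id, name, dept FROM employees WHERE dept = 'Engineering'

Result:
id | name  | dept       
---+-------+------------
2  | Alice | Engineering
3  | Grace | Engineering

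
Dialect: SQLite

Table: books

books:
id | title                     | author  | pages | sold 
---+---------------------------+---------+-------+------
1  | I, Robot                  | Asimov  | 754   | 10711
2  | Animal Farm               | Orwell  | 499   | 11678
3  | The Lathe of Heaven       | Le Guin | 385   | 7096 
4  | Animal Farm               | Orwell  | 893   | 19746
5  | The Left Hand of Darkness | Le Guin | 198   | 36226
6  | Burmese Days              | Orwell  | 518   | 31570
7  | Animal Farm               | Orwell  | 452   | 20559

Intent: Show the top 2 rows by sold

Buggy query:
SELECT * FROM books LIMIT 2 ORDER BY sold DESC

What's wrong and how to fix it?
Bug: LIMIT must come after ORDER BY

Fix: Swap the clauses: ORDER BY first, then LIMIT

Corrected query:
SELECT * FROM books ORDER BY sold DESC LIMIT 2

Result:
id | title                     | author  | pages | sold 
---+---------------------------+---------+-------+------
5  | The Left Hand of Darkness | Le Guin | 198   | 36226
6  | Burmese Days              | Orwell  | 518   | 31570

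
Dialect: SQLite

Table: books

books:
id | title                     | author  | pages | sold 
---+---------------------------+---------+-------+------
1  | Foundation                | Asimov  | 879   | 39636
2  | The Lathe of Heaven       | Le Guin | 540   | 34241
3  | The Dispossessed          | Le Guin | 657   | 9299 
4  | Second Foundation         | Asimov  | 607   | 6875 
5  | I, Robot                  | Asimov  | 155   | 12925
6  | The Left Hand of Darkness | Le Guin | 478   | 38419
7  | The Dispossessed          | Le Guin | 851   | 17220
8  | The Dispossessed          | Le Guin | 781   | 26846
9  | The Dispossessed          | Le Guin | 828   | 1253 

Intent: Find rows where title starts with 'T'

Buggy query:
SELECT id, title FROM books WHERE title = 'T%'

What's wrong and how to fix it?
Bug: '=' compares the literal string including the % character; pattern matching needs LIKE

Fix: Replace '=' with LIKE so 'T%' is treated as a pattern

Corrected query:
SELECT id, title FROM books WHERE title LIKE 'T%'

Result:
id | title                    
---+--------------------------
2  | The Lathe of Heaven      
3  | The Dispossessed         
6  | The Left Hand of Darkness
7  | The Dispossessed         
8  | The Dispossessed         
9  | The Dispossessed         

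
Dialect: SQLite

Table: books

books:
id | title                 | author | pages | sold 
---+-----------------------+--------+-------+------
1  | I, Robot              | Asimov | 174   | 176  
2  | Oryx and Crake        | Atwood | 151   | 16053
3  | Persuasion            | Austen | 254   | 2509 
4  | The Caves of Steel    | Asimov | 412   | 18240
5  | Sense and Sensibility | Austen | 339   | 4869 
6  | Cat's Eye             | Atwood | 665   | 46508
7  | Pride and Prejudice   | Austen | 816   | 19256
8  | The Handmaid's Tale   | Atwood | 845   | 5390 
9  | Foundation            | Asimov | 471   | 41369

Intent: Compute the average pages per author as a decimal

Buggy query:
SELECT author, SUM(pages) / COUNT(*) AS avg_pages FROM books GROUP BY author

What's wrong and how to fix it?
Bug: SUM(pages) and COUNT(*) are both integers; the division truncates the fractional part

Fix: Cast one side to REAL so the division keeps the fractional part

Corrected query:
SELECT author, SUM(pages) * 1.0 / COUNT(*) AS avg_pages FROM books GROUP BY author

Result:
author | avg_pages 
-------+-----------
Asimov | 352.333333
Atwood | 553.666667
Austen | 469.666667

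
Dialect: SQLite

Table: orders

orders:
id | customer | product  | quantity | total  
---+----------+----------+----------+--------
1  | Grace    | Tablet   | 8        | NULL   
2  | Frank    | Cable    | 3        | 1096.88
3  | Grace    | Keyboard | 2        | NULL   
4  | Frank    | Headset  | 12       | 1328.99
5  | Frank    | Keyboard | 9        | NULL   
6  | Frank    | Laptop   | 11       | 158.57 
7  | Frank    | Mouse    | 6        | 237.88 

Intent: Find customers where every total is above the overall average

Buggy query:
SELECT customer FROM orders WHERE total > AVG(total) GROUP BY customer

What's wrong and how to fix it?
Bug: WHERE evaluates per row before aggregation, so AVG() is unavailable

Fix: Compute the overall average in a scalar subquery and compare each group's MIN against it in HAVING

Corrected query:
SELECT customer FROM orders GROUP BY customer HAVING MIN(total) > (SELECT AVG(total) FROM orders)

Result:
(no rows)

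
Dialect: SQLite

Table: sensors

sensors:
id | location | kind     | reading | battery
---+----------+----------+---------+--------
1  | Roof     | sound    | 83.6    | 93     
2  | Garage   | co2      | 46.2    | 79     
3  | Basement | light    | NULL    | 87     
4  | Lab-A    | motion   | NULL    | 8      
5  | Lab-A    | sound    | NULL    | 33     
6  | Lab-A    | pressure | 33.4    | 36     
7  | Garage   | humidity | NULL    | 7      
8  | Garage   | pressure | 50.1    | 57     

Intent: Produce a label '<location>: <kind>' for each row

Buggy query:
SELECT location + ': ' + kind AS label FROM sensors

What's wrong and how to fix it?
Bug: '+' is numeric addition; on text columns SQLite converts them to 0 instead of concatenating

Fix: Use the || operator for string concatenation

Corrected query:
SELECT location || ': ' || kind AS label FROM sensors

Result:
label           
----------------
Roof: sound     
Garage: co2     
Basement: light 
Lab-A: motion   
Lab-A: sound    
Lab-A: pressure 
Garage: humidity
Garage: pressure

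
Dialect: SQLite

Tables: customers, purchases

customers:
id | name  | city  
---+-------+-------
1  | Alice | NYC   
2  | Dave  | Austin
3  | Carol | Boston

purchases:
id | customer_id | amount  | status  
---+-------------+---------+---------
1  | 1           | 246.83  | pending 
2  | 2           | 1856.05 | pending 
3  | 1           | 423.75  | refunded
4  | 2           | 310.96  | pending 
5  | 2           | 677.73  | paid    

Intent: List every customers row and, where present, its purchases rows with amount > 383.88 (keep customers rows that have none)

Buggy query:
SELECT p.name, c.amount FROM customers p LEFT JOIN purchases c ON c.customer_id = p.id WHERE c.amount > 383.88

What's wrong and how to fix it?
Bug: A WHERE condition on the right-hand table after LEFT JOIN drops unmatched parents

Fix: Put 'c.amount > 383.88' in the JOIN's ON clause instead of WHERE

Corrected query:
SELECT p.name, c.amount FROM customers p LEFT JOIN purchases c ON c.customer_id = p.id AND c.amount > 383.88

Result:
name  | amount 
------+--------
Alice | 423.75 
Dave  | 677.73 
Dave  | 1856.05
Carol | NULL   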